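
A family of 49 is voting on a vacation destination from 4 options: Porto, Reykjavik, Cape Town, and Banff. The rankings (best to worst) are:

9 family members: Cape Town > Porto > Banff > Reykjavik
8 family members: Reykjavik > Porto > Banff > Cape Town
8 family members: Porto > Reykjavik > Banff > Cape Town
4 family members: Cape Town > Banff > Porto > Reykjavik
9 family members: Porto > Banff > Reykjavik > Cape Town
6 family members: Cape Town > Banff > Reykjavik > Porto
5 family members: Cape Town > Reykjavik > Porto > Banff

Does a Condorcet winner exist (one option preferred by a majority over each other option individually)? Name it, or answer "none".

Porto vs Reykjavik: 30–19 for Porto.
Porto vs Cape Town: 25–24 for Porto.
Porto vs Banff: 39–10 for Porto.
Porto beats every other option head-to-head.

Porto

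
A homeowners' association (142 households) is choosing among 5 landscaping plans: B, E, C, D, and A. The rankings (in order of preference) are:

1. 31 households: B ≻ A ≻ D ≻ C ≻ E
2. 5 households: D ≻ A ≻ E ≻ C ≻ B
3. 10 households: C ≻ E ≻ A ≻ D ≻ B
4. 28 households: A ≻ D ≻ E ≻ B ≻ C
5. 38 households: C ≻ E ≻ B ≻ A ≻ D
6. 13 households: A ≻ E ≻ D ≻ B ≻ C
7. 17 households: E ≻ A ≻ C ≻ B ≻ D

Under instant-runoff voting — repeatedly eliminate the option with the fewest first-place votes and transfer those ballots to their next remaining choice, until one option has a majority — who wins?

Round 1: B 31, E 17, C 48, D 5, A 41. Eliminate D.
Round 2: B 31, E 17, C 48, A 46. Eliminate E.
Round 3: B 31, C 48, A 63. Eliminate B.
Round 4: C 48, A 94. A has a majority.

A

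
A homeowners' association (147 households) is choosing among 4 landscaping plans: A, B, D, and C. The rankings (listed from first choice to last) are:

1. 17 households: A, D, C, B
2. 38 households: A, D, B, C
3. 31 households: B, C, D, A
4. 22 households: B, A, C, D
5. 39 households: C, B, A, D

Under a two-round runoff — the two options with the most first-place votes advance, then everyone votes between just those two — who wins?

Round 1 first-place votes: A 55, B 53, D 0, C 39.
A and B advance.
Runoff: A is preferred to B by 55 voters; B by 92.
B wins the runoff.

B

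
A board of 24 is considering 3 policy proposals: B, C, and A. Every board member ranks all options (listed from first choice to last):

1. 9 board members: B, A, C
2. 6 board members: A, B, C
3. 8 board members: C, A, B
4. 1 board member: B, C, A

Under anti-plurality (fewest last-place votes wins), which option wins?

A

Last-place votes: B 8, C 15, A 1.
A is ranked last by the fewest voters, so A wins.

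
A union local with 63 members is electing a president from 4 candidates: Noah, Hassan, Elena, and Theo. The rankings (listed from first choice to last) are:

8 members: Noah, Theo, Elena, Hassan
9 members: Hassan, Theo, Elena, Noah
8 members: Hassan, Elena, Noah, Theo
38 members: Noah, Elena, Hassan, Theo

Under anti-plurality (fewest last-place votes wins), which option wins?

Last-place votes: Noah 9, Hassan 8, Elena 0, Theo 46.
Elena is ranked last by the fewest voters, so Elena wins.

Elena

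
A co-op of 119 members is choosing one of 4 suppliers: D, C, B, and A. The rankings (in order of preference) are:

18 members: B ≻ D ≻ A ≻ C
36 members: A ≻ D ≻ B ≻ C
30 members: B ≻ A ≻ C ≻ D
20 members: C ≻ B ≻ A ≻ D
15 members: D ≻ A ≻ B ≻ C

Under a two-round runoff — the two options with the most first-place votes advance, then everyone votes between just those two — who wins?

B

Round 1 first-place votes: D 15, C 20, B 48, A 36.
B and A advance.
Runoff: B is preferred to A by 68 voters; A by 51.
B wins the runoff.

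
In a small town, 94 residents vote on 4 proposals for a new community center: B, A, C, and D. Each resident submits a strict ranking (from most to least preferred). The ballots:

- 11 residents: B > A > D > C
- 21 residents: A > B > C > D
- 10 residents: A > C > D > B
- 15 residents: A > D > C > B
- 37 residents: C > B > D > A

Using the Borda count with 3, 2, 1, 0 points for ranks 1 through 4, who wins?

B: 11·3 + 21·2 + 10·0 + 15·0 + 37·2 = 149
A: 11·2 + 21·3 + 10·3 + 15·3 + 37·0 = 160
C: 11·0 + 21·1 + 10·2 + 15·1 + 37·3 = 167
D: 11·1 + 21·0 + 10·1 + 15·2 + 37·1 = 88
C has the highest Borda score (167).

C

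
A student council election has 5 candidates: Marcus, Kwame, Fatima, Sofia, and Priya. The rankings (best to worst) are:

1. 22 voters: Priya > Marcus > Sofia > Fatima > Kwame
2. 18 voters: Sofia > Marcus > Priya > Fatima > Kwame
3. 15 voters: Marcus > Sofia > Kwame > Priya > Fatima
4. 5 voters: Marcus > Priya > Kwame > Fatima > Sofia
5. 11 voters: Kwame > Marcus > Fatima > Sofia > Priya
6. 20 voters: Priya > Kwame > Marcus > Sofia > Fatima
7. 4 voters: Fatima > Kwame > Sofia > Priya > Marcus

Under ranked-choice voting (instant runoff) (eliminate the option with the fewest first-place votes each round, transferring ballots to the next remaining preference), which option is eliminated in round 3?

Round 1: Marcus 20, Kwame 11, Fatima 4, Sofia 18, Priya 42. Eliminate Fatima.
Round 2: Marcus 20, Kwame 15, Sofia 18, Priya 42. Eliminate Kwame.
Round 3: Marcus 31, Sofia 22, Priya 42. Eliminate Sofia.

Sofia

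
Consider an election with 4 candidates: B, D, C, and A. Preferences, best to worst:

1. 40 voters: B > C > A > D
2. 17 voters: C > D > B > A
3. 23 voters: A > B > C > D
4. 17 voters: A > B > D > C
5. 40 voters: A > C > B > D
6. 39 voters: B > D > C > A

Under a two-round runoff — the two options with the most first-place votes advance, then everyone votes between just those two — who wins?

B

Round 1 first-place votes: B 79, D 0, C 17, A 80.
A and B advance.
Runoff: A is preferred to B by 80 voters; B by 96.
B wins the runoff.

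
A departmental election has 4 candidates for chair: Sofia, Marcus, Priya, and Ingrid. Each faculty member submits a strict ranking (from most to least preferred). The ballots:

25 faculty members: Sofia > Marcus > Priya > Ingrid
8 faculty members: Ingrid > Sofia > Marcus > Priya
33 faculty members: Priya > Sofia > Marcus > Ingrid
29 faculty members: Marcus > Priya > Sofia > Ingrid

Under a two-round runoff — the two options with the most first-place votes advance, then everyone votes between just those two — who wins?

Marcus

Round 1 first-place votes: Sofia 25, Marcus 29, Priya 33, Ingrid 8.
Priya and Marcus advance.
Runoff: Priya is preferred to Marcus by 33 voters; Marcus by 62.
Marcus wins the runoff.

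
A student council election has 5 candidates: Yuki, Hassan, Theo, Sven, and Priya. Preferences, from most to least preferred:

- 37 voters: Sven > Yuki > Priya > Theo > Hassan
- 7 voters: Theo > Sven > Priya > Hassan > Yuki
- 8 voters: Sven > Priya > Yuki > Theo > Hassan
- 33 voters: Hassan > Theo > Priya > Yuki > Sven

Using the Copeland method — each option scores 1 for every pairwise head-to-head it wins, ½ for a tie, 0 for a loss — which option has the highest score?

Sven

Yuki: beats Hassan and Theo; loses to Sven and Priya → score 2.
Hassan: loses to Yuki, Theo, Sven, and Priya → score 0.
Theo: beats Hassan; loses to Yuki, Sven, and Priya → score 1.
Sven: beats Yuki, Hassan, Theo, and Priya → score 4.
Priya: beats Yuki, Hassan, and Theo; loses to Sven → score 3.
Sven has the best pairwise record.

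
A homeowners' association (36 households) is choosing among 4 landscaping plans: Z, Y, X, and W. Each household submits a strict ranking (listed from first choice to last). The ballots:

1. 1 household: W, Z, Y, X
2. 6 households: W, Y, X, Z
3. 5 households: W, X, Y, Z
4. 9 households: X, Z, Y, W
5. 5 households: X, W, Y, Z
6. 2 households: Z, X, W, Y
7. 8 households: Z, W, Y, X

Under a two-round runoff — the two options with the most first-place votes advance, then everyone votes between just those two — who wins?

Round 1 first-place votes: Z 10, Y 0, X 14, W 12.
X and W advance.
Runoff: X is preferred to W by 16 voters; W by 20.
W wins the runoff.

W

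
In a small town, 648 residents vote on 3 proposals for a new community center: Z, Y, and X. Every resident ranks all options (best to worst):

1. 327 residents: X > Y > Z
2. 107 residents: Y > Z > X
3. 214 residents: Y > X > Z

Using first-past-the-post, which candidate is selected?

First-place votes: Z 0, Y 321, X 327.
X has the most first-place votes.

X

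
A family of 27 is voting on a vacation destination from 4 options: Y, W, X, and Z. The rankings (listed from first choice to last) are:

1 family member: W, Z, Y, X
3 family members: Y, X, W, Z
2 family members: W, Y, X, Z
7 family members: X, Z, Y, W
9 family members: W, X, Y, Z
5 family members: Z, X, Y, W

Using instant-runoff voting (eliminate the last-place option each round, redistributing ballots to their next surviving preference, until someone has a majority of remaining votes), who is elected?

Round 1: Y 3, W 12, X 7, Z 5. Eliminate Y.
Round 2: W 12, X 10, Z 5. Eliminate Z.
Round 3: W 12, X 15. X has a majority.

X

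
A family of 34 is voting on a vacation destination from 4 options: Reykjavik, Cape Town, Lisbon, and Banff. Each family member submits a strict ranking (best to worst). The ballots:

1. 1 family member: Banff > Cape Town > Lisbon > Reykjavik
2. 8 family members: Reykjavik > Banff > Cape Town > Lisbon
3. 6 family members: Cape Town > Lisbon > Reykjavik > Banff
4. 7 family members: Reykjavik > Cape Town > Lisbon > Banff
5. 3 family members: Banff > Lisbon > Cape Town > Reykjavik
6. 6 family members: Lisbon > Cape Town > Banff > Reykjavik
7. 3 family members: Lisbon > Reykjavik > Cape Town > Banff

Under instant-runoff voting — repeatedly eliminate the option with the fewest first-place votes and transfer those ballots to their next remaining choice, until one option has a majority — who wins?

Round 1: Reykjavik 15, Cape Town 6, Lisbon 9, Banff 4. Eliminate Banff.
Round 2: Reykjavik 15, Cape Town 7, Lisbon 12. Eliminate Cape Town.
Round 3: Reykjavik 15, Lisbon 19. Lisbon has a majority.

Lisbon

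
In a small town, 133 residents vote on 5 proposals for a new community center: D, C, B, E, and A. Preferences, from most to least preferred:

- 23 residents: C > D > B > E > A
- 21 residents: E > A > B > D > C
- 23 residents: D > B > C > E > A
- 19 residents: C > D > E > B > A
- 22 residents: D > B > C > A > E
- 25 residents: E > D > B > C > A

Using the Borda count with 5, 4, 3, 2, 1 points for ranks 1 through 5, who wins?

D: 23·4 + 21·2 + 23·5 + 19·4 + 22·5 + 25·4 = 535
C: 23·5 + 21·1 + 23·3 + 19·5 + 22·3 + 25·2 = 416
B: 23·3 + 21·3 + 23·4 + 19·2 + 22·4 + 25·3 = 425
E: 23·2 + 21·5 + 23·2 + 19·3 + 22·1 + 25·5 = 401
A: 23·1 + 21·4 + 23·1 + 19·1 + 22·2 + 25·1 = 218
D has the highest Borda score (535).

D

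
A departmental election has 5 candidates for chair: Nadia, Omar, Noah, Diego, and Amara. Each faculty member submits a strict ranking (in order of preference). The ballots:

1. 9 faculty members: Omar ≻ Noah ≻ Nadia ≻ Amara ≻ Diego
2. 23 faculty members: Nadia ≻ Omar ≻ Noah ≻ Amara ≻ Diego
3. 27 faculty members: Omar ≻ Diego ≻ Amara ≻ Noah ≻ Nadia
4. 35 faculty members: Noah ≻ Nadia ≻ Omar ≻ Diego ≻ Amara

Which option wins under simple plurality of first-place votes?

Omar

First-place votes: Nadia 23, Omar 36, Noah 35, Diego 0, Amara 0.
Omar has the most first-place votes.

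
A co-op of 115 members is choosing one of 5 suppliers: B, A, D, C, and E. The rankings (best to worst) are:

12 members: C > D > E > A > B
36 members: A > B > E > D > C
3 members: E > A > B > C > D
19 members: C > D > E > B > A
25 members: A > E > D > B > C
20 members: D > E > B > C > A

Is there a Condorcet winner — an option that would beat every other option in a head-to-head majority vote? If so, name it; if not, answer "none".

A vs B: 76–39 for A.
A vs D: 64–51 for A.
A vs C: 64–51 for A.
A vs E: 61–54 for A.
A beats every other option head-to-head.

A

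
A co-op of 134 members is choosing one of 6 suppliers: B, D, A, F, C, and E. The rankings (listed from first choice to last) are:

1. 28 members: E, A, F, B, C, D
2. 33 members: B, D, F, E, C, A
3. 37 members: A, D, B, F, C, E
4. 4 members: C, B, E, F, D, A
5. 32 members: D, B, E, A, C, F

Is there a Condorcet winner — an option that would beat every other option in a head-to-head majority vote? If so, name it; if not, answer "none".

D vs B: 69–65 for D.
D vs A: 69–65 for D.
D vs F: 102–32 for D.
D vs C: 102–32 for D.
D vs E: 102–32 for D.
D beats every other option head-to-head.

D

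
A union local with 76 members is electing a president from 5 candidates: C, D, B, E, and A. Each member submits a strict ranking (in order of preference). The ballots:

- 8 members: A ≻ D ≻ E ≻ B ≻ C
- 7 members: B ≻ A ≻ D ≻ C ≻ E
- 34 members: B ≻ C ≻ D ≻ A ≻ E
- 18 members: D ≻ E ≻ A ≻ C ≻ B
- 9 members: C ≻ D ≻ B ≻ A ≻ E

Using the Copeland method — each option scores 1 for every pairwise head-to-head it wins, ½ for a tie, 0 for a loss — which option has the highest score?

C: beats D, E, and A; loses to B → score 3.
D: beats E and A; loses to C and B → score 2.
B: beats C, D, E, and A → score 4.
E: loses to C, D, B, and A → score 0.
A: beats E; loses to C, D, and B → score 1.
B has the best pairwise record.

B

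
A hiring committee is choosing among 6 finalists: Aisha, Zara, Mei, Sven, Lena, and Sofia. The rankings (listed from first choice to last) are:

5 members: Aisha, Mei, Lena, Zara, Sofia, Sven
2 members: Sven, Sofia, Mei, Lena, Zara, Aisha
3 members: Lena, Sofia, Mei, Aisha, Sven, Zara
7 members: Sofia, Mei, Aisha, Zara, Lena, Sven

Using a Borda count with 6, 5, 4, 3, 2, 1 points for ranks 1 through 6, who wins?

Aisha: 5·6 + 2·1 + 3·3 + 7·4 = 69
Zara: 5·3 + 2·2 + 3·1 + 7·3 = 43
Mei: 5·5 + 2·4 + 3·4 + 7·5 = 80
Sven: 5·1 + 2·6 + 3·2 + 7·1 = 30
Lena: 5·4 + 2·3 + 3·6 + 7·2 = 58
Sofia: 5·2 + 2·5 + 3·5 + 7·6 = 77
Mei has the highest Borda score (80).

Mei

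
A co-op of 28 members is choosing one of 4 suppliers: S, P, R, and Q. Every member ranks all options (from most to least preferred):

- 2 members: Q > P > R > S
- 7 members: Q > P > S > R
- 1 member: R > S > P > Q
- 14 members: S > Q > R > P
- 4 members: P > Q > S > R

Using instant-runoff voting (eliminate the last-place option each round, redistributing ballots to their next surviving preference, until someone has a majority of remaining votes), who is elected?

Round 1: S 14, P 4, R 1, Q 9. Eliminate R.
Round 2: S 15, P 4, Q 9. S has a majority.

S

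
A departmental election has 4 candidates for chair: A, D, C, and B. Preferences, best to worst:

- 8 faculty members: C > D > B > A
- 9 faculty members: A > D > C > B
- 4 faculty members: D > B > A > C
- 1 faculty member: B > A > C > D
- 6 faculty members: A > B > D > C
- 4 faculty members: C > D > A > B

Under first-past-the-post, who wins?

A

First-place votes: A 15, D 4, C 12, B 1.
A has the most first-place votes.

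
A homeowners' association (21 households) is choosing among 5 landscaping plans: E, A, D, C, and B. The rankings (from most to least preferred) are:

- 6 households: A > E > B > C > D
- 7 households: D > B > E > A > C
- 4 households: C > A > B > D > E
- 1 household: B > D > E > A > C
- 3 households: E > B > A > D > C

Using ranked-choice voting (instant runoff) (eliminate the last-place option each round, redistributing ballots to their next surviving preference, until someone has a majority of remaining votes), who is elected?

A

Round 1: E 3, A 6, D 7, C 4, B 1. Eliminate B.
Round 2: E 3, A 6, D 8, C 4. Eliminate E.
Round 3: A 9, D 8, C 4. Eliminate C.
Round 4: A 13, D 8. A has a majority.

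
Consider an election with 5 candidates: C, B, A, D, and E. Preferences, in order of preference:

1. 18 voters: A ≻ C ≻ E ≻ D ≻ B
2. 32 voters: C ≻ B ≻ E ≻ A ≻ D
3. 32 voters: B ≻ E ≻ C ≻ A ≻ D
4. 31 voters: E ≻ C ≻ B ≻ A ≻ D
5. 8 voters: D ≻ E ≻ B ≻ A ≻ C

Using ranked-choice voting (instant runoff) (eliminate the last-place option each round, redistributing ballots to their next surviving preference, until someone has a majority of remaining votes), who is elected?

Round 1: C 32, B 32, A 18, D 8, E 31. Eliminate D.
Round 2: C 32, B 32, A 18, E 39. Eliminate A.
Round 3: C 50, B 32, E 39. Eliminate B.
Round 4: C 50, E 71. E has a majority.

E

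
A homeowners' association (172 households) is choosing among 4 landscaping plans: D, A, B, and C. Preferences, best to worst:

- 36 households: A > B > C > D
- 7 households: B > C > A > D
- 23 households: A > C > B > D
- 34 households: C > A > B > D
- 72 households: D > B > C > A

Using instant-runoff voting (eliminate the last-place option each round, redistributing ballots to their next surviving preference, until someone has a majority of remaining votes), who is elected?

Round 1: D 72, A 59, B 7, C 34. Eliminate B.
Round 2: D 72, A 59, C 41. Eliminate C.
Round 3: D 72, A 100. A has a majority.

A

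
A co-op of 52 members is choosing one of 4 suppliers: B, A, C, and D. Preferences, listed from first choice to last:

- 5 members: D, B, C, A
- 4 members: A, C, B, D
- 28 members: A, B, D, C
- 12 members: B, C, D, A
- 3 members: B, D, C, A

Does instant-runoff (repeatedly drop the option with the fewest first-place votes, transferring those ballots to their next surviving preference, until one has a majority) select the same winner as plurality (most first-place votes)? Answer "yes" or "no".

yes

Instant-runoff — R1 B 15, A 32, C 0, D 5 (A winner). Winner: A.
Plurality — first-place votes: B 15, A 32, C 0, D 5. Winner: A.
The two methods agree.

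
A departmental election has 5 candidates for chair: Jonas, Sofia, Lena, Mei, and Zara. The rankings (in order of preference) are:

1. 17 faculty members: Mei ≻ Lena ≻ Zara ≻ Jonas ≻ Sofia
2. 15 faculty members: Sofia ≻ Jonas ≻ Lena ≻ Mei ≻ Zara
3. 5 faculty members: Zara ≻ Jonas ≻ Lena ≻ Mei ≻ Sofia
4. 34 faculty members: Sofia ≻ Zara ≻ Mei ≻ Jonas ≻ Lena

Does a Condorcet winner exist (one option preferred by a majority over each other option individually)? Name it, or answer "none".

Sofia

Sofia vs Jonas: 49–22 for Sofia.
Sofia vs Lena: 49–22 for Sofia.
Sofia vs Mei: 49–22 for Sofia.
Sofia vs Zara: 49–22 for Sofia.
Sofia beats every other option head-to-head.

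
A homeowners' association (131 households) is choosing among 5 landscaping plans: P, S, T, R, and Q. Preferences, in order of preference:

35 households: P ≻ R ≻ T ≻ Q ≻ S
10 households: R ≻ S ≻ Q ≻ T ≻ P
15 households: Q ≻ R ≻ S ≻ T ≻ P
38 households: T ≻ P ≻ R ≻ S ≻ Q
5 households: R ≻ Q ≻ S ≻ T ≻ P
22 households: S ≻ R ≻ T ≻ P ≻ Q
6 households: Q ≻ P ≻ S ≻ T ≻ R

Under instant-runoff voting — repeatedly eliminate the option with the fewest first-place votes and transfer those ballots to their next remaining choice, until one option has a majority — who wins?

Round 1: P 35, S 22, T 38, R 15, Q 21. Eliminate R.
Round 2: P 35, S 32, T 38, Q 26. Eliminate Q.
Round 3: P 41, S 52, T 38. Eliminate T.
Round 4: P 79, S 52. P has a majority.

P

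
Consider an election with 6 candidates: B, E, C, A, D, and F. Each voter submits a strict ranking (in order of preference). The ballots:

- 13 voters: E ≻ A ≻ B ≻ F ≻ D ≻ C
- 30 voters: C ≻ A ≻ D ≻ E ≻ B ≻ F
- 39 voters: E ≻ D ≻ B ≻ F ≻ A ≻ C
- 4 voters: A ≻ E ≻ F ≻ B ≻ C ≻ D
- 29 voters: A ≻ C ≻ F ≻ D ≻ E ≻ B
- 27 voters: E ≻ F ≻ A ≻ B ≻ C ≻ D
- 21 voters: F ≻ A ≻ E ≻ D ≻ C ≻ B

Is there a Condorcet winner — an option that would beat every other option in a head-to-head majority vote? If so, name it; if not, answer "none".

Checking pairwise contests:
E beats B 163–0.
A beats E 84–79.
B beats C 83–80.
F beats A 87–76.
E beats D 104–59.
B beats F 82–81.
Every option loses at least one head-to-head, so there is no Condorcet winner.

none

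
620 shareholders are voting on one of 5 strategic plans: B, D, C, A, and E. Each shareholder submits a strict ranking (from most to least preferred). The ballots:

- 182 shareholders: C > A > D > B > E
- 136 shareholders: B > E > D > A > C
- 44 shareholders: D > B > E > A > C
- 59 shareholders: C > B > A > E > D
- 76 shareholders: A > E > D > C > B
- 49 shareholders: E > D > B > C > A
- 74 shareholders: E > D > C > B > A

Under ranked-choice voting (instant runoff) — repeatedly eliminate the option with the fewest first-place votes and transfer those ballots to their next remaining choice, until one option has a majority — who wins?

Round 1: B 136, D 44, C 241, A 76, E 123. Eliminate D.
Round 2: B 180, C 241, A 76, E 123. Eliminate A.
Round 3: B 180, C 241, E 199. Eliminate B.
Round 4: C 241, E 379. E has a majority.

E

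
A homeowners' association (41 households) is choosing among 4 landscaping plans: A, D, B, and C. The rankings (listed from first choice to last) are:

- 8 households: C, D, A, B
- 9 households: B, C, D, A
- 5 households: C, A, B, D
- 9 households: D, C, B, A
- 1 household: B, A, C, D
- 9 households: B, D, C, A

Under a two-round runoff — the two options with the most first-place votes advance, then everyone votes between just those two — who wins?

C

Round 1 first-place votes: A 0, D 9, B 19, C 13.
B and C advance.
Runoff: B is preferred to C by 19 voters; C by 22.
C wins the runoff.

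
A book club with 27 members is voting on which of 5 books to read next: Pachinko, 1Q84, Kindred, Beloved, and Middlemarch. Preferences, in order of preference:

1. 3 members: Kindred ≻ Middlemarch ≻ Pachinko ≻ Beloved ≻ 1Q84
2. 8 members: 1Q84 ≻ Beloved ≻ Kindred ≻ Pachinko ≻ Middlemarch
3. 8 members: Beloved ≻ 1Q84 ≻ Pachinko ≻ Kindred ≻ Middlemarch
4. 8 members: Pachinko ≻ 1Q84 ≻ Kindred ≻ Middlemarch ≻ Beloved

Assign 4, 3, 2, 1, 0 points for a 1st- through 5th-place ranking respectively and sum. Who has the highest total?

1Q84

Pachinko: 3·2 + 8·1 + 8·2 + 8·4 = 62
1Q84: 3·0 + 8·4 + 8·3 + 8·3 = 80
Kindred: 3·4 + 8·2 + 8·1 + 8·2 = 52
Beloved: 3·1 + 8·3 + 8·4 + 8·0 = 59
Middlemarch: 3·3 + 8·0 + 8·0 + 8·1 = 17
1Q84 has the highest Borda score (80).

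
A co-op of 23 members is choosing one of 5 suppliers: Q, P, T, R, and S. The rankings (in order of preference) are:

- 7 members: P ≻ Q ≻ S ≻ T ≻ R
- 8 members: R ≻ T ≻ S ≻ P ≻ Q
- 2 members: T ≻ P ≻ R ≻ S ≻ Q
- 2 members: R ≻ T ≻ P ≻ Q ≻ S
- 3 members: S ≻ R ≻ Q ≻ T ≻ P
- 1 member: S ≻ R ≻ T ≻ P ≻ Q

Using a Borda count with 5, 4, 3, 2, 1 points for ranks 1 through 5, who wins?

Q: 7·4 + 8·1 + 2·1 + 2·2 + 3·3 + 1·1 = 52
P: 7·5 + 8·2 + 2·4 + 2·3 + 3·1 + 1·2 = 70
T: 7·2 + 8·4 + 2·5 + 2·4 + 3·2 + 1·3 = 73
R: 7·1 + 8·5 + 2·3 + 2·5 + 3·4 + 1·4 = 79
S: 7·3 + 8·3 + 2·2 + 2·1 + 3·5 + 1·5 = 71
R has the highest Borda score (79).

R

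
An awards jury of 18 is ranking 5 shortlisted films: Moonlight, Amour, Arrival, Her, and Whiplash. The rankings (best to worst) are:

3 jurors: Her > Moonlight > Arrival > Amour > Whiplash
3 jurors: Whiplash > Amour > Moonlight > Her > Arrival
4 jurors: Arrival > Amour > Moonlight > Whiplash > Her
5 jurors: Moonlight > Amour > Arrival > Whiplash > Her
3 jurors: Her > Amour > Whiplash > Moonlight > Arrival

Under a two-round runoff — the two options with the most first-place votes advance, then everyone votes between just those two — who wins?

Round 1 first-place votes: Moonlight 5, Amour 0, Arrival 4, Her 6, Whiplash 3.
Her and Moonlight advance.
Runoff: Her is preferred to Moonlight by 6 voters; Moonlight by 12.
Moonlight wins the runoff.

Moonlight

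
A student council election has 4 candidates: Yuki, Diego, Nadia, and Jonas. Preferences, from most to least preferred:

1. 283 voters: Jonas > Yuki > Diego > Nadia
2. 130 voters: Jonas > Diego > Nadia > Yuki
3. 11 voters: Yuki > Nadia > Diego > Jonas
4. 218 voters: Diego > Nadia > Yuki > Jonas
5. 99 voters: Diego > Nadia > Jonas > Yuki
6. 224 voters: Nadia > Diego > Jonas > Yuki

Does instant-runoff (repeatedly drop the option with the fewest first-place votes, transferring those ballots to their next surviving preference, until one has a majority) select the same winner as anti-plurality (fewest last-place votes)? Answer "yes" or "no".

Instant-runoff — R1 Yuki 11, Diego 317, Nadia 224, Jonas 413 (Yuki out); R2 Diego 317, Nadia 235, Jonas 413 (Nadia out); R3 Diego 552, Jonas 413 (Diego winner). Winner: Diego.
Anti-plurality — last-place votes: Yuki 453, Diego 0, Nadia 283, Jonas 229. Winner: Diego.
The two methods agree.

yes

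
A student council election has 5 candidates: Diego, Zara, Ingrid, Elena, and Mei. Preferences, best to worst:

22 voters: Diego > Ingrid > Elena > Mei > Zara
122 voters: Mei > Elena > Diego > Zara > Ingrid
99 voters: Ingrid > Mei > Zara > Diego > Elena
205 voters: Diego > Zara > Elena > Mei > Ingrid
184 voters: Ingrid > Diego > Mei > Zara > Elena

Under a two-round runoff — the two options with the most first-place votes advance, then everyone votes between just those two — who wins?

Round 1 first-place votes: Diego 227, Zara 0, Ingrid 283, Elena 0, Mei 122.
Ingrid and Diego advance.
Runoff: Ingrid is preferred to Diego by 283 voters; Diego by 349.
Diego wins the runoff.

Diego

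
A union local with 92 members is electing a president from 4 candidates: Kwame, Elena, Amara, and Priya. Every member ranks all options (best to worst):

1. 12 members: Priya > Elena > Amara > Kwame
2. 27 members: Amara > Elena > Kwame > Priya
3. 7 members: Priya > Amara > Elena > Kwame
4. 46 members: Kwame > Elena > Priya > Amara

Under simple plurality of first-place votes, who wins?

First-place votes: Kwame 46, Elena 0, Amara 27, Priya 19.
Kwame has the most first-place votes.

Kwame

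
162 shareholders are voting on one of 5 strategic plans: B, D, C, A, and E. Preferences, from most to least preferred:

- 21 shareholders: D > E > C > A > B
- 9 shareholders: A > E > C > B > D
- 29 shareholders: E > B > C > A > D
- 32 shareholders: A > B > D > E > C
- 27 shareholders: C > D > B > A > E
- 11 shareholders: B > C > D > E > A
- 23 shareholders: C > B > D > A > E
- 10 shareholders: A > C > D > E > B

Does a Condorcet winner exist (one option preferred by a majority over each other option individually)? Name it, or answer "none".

none

Checking pairwise contests:
C beats B 90–72.
B beats D 104–58.
E beats C 91–71.
B beats A 90–72.
B beats E 93–69.
Every option loses at least one head-to-head, so there is no Condorcet winner.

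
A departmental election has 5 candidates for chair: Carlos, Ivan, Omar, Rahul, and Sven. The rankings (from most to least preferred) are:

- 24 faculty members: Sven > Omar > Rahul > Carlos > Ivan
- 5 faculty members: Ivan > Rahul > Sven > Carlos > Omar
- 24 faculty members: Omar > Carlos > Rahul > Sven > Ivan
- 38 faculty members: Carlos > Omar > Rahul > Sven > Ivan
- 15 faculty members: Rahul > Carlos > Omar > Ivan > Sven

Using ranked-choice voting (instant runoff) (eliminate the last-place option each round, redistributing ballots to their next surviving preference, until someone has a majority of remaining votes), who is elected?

Carlos

Round 1: Carlos 38, Ivan 5, Omar 24, Rahul 15, Sven 24. Eliminate Ivan.
Round 2: Carlos 38, Omar 24, Rahul 20, Sven 24. Eliminate Rahul.
Round 3: Carlos 53, Omar 24, Sven 29. Eliminate Omar.
Round 4: Carlos 77, Sven 29. Carlos has a majority.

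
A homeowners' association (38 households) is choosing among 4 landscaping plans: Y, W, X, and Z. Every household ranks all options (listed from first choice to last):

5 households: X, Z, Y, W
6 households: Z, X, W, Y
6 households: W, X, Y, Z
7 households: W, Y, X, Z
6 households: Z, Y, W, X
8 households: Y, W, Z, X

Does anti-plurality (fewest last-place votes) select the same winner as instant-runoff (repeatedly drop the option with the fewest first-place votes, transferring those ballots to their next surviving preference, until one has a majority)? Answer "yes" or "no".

Anti-plurality — last-place votes: Y 6, W 5, X 14, Z 13. Winner: W.
Instant-runoff — R1 Y 8, W 13, X 5, Z 12 (X out); R2 Y 8, W 13, Z 17 (Y out); R3 W 21, Z 17 (W winner). Winner: W.
The two methods agree.

yes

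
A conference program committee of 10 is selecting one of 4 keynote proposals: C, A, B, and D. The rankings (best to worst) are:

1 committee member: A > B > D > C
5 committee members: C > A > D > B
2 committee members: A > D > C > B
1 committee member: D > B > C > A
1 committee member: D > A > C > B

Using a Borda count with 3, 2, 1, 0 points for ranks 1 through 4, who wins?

C: 1·0 + 5·3 + 2·1 + 1·1 + 1·1 = 19
A: 1·3 + 5·2 + 2·3 + 1·0 + 1·2 = 21
B: 1·2 + 5·0 + 2·0 + 1·2 + 1·0 = 4
D: 1·1 + 5·1 + 2·2 + 1·3 + 1·3 = 16
A has the highest Borda score (21).

A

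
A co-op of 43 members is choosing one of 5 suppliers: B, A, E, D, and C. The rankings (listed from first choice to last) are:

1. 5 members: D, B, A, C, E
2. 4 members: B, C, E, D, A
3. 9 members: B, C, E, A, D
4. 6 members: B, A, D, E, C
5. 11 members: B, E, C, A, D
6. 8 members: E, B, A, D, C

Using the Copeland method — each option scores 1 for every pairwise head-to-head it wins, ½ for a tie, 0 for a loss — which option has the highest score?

B

B: beats A, E, D, and C → score 4.
A: beats D; loses to B, E, and C → score 1.
E: beats A, D, and C; loses to B → score 3.
D: loses to B, A, E, and C → score 0.
C: beats A and D; loses to B and E → score 2.
B has the best pairwise record.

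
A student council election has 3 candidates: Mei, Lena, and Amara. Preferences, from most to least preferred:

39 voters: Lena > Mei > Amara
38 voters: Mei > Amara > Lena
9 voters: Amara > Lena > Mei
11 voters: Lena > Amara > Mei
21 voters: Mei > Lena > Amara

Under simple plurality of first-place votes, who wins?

First-place votes: Mei 59, Lena 50, Amara 9.
Mei has the most first-place votes.

Mei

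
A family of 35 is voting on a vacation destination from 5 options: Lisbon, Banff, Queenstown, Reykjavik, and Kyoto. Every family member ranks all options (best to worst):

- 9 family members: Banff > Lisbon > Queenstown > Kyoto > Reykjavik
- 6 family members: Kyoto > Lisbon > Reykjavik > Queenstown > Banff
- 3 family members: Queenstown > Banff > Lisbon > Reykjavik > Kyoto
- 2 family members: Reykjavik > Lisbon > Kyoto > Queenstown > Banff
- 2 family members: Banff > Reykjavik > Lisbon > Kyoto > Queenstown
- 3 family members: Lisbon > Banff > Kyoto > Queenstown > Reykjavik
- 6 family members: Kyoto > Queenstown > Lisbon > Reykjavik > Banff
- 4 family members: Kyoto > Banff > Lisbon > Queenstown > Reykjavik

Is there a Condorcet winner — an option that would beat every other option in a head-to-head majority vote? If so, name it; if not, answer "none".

Checking pairwise contests:
Banff beats Lisbon 18–17.
Kyoto beats Banff 18–17.
Lisbon beats Queenstown 26–9.
Lisbon beats Reykjavik 31–4.
Lisbon beats Kyoto 19–16.
Every option loses at least one head-to-head, so there is no Condorcet winner.

none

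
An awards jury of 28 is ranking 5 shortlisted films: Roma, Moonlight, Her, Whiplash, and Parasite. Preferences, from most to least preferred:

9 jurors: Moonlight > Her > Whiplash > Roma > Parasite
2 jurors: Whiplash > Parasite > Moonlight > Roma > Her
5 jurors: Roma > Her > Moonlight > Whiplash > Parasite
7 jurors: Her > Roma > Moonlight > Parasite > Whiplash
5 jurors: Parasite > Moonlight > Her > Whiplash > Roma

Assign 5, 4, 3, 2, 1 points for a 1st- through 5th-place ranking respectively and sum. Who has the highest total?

Roma: 9·2 + 2·2 + 5·5 + 7·4 + 5·1 = 80
Moonlight: 9·5 + 2·3 + 5·3 + 7·3 + 5·4 = 107
Her: 9·4 + 2·1 + 5·4 + 7·5 + 5·3 = 108
Whiplash: 9·3 + 2·5 + 5·2 + 7·1 + 5·2 = 64
Parasite: 9·1 + 2·4 + 5·1 + 7·2 + 5·5 = 61
Her has the highest Borda score (108).

Her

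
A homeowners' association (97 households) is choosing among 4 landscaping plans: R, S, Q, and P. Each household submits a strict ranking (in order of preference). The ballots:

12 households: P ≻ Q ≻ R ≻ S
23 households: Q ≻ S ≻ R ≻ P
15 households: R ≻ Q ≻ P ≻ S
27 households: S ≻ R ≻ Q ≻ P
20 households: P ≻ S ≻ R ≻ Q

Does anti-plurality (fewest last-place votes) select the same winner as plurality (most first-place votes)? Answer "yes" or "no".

no

Anti-plurality — last-place votes: R 0, S 27, Q 20, P 50. Winner: R.
Plurality — first-place votes: R 15, S 27, Q 23, P 32. Winner: P.
The two methods disagree.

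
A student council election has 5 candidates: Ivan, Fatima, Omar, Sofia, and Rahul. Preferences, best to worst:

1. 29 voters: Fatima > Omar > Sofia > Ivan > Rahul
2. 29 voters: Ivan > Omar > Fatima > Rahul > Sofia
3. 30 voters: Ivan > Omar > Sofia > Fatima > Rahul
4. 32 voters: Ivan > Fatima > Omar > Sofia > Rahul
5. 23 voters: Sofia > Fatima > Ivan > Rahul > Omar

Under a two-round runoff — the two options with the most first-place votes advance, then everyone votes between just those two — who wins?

Round 1 first-place votes: Ivan 91, Fatima 29, Omar 0, Sofia 23, Rahul 0.
Ivan and Fatima advance.
Runoff: Ivan is preferred to Fatima by 91 voters; Fatima by 52.
Ivan wins the runoff.

Ivan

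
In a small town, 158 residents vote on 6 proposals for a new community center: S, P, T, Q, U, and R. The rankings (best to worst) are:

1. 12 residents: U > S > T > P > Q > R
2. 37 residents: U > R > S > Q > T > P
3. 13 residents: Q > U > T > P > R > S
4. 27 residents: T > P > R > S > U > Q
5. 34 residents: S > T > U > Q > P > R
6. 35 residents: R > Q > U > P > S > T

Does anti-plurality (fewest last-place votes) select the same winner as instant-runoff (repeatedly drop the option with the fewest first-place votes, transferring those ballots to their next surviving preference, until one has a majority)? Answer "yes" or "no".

Anti-plurality — last-place votes: S 13, P 37, T 35, Q 27, U 0, R 46. Winner: U.
Instant-runoff — R1 S 34, P 0, T 27, Q 13, U 49, R 35 (P out); R2 S 34, T 27, Q 13, U 49, R 35 (Q out); R3 S 34, T 27, U 62, R 35 (T out); R4 S 34, U 62, R 62 (S out); R5 U 96, R 62 (U winner). Winner: U.
The two methods agree.

yes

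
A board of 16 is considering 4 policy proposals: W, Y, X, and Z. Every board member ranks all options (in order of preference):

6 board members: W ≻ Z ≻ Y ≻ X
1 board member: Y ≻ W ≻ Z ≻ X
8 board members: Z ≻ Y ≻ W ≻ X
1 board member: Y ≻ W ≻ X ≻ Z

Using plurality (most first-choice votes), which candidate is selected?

Z

First-place votes: W 6, Y 2, X 0, Z 8.
Z has the most first-place votes.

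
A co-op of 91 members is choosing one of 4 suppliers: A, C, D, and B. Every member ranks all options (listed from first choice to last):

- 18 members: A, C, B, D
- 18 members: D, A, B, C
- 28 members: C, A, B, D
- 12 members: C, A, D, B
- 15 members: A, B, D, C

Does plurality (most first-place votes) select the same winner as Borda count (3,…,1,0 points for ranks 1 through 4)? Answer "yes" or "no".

no

Plurality — first-place votes: A 33, C 40, D 18, B 0. Winner: C.
Borda — scores: A 215, C 156, D 81, B 94. Winner: A.
The two methods disagree.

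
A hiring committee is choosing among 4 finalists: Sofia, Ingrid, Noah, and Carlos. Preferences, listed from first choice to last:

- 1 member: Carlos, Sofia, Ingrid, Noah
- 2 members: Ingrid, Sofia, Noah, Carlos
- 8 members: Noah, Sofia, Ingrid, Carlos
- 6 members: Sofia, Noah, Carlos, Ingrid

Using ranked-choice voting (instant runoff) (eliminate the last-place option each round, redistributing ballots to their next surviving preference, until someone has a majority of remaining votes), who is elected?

Sofia

Round 1: Sofia 6, Ingrid 2, Noah 8, Carlos 1. Eliminate Carlos.
Round 2: Sofia 7, Ingrid 2, Noah 8. Eliminate Ingrid.
Round 3: Sofia 9, Noah 8. Sofia has a majority.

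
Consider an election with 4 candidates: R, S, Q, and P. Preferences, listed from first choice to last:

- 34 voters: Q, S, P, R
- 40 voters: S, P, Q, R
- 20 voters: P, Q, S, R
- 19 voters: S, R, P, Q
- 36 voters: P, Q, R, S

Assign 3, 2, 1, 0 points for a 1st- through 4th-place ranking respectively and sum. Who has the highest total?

P

R: 34·0 + 40·0 + 20·0 + 19·2 + 36·1 = 74
S: 34·2 + 40·3 + 20·1 + 19·3 + 36·0 = 265
Q: 34·3 + 40·1 + 20·2 + 19·0 + 36·2 = 254
P: 34·1 + 40·2 + 20·3 + 19·1 + 36·3 = 301
P has the highest Borda score (301).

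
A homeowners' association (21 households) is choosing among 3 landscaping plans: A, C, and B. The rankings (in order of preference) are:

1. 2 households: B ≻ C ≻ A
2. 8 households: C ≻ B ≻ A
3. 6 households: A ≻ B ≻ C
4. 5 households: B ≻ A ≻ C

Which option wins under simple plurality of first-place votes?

First-place votes: A 6, C 8, B 7.
C has the most first-place votes.

C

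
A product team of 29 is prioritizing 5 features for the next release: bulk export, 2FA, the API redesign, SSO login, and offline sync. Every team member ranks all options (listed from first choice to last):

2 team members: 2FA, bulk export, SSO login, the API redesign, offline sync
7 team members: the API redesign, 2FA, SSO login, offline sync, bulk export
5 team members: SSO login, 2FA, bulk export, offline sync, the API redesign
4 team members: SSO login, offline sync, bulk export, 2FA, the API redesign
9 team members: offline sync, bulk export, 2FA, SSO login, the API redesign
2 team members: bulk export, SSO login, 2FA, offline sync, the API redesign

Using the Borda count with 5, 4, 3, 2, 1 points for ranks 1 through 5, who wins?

bulk export: 2·4 + 7·1 + 5·3 + 4·3 + 9·4 + 2·5 = 88
2FA: 2·5 + 7·4 + 5·4 + 4·2 + 9·3 + 2·3 = 99
the API redesign: 2·2 + 7·5 + 5·1 + 4·1 + 9·1 + 2·1 = 59
SSO login: 2·3 + 7·3 + 5·5 + 4·5 + 9·2 + 2·4 = 98
offline sync: 2·1 + 7·2 + 5·2 + 4·4 + 9·5 + 2·2 = 91
2FA has the highest Borda score (99).

2FA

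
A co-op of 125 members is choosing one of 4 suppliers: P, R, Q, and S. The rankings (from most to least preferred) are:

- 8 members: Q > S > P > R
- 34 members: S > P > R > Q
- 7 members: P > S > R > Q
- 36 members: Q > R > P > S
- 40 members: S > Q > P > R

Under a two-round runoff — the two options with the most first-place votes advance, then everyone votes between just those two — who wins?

Round 1 first-place votes: P 7, R 0, Q 44, S 74.
S and Q advance.
Runoff: S is preferred to Q by 81 voters; Q by 44.
S wins the runoff.

S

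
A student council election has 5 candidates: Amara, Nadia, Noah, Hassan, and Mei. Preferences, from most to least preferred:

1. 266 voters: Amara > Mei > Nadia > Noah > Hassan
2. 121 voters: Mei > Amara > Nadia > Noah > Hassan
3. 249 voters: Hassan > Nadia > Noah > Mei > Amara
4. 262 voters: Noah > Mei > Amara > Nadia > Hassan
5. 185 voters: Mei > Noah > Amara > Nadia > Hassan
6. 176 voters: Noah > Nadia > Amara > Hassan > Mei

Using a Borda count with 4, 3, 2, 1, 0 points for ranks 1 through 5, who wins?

Noah

Amara: 266·4 + 121·3 + 249·0 + 262·2 + 185·2 + 176·2 = 2673
Nadia: 266·2 + 121·2 + 249·3 + 262·1 + 185·1 + 176·3 = 2496
Noah: 266·1 + 121·1 + 249·2 + 262·4 + 185·3 + 176·4 = 3192
Hassan: 266·0 + 121·0 + 249·4 + 262·0 + 185·0 + 176·1 = 1172
Mei: 266·3 + 121·4 + 249·1 + 262·3 + 185·4 + 176·0 = 3057
Noah has the highest Borda score (3192).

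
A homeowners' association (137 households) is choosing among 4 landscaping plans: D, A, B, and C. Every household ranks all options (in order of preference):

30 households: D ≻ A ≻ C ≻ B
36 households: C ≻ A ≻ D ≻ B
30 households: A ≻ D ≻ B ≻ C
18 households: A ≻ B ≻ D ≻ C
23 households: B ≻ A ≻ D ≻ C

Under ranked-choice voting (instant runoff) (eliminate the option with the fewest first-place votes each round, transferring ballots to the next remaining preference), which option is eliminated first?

Round 1: D 30, A 48, B 23, C 36. Eliminate B.

B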